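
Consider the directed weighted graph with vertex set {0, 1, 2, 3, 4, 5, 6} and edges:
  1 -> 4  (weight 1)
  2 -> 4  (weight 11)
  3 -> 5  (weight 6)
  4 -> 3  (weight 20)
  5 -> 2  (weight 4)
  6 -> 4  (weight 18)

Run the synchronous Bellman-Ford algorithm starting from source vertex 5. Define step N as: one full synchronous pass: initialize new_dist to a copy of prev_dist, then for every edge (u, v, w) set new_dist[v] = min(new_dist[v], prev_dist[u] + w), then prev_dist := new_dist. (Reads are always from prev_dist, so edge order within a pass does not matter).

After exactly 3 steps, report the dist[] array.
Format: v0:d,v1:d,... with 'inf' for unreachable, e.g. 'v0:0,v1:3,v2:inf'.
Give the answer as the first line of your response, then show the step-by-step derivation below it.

v0:inf,v1:inf,v2:4,v3:35,v4:15,v5:0,v6:inf

step 1: dist = v0:inf,v1:inf,v2:4,v3:inf,v4:inf,v5:0,v6:inf
step 2: dist = v0:inf,v1:inf,v2:4,v3:inf,v4:15,v5:0,v6:inf
step 3: dist = v0:inf,v1:inf,v2:4,v3:35,v4:15,v5:0,v6:inf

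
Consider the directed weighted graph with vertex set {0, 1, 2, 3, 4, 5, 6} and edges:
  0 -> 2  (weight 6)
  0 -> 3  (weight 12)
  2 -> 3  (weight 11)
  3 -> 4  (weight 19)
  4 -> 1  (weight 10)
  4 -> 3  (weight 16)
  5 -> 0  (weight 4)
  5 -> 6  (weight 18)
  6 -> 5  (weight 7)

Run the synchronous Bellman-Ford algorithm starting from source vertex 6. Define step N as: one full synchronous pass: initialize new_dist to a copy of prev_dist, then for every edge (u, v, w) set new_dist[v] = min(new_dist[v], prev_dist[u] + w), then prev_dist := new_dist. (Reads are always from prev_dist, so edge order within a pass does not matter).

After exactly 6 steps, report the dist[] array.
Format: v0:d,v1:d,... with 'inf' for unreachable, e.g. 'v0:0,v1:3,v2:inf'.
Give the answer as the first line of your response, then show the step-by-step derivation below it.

v0:11,v1:52,v2:17,v3:23,v4:42,v5:7,v6:0

step 1: dist = v0:inf,v1:inf,v2:inf,v3:inf,v4:inf,v5:7,v6:0
step 2: dist = v0:11,v1:inf,v2:inf,v3:inf,v4:inf,v5:7,v6:0
step 3: dist = v0:11,v1:inf,v2:17,v3:23,v4:inf,v5:7,v6:0
step 4: dist = v0:11,v1:inf,v2:17,v3:23,v4:42,v5:7,v6:0
step 5: dist = v0:11,v1:52,v2:17,v3:23,v4:42,v5:7,v6:0
step 6: dist = v0:11,v1:52,v2:17,v3:23,v4:42,v5:7,v6:0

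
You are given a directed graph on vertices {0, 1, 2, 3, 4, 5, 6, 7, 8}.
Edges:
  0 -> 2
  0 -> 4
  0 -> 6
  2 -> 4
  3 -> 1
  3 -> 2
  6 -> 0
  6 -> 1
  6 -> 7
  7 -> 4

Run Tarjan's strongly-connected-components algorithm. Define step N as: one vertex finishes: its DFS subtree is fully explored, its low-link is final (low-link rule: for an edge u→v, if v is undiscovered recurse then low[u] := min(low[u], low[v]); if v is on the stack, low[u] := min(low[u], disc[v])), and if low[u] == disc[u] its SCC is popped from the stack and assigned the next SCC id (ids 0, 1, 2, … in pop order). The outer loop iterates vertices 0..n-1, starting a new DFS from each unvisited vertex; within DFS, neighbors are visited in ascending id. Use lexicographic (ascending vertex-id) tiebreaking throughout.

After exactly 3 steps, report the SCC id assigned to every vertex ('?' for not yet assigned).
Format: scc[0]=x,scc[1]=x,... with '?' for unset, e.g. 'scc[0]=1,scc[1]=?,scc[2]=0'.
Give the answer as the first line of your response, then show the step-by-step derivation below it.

scc[0]=?,scc[1]=2,scc[2]=1,scc[3]=?,scc[4]=0,scc[5]=?,scc[6]=?,scc[7]=?,scc[8]=?

step 1: low=(low[0]=0,low[1]=?,low[2]=1,low[3]=?,low[4]=2,low[5]=?,low[6]=?,low[7]=?,low[8]=?); scc=(scc[0]=?,scc[1]=?,scc[2]=?,scc[3]=?,scc[4]=0,scc[5]=?,scc[6]=?,scc[7]=?,scc[8]=?)
step 2: low=(low[0]=0,low[1]=?,low[2]=1,low[3]=?,low[4]=2,low[5]=?,low[6]=?,low[7]=?,low[8]=?); scc=(scc[0]=?,scc[1]=?,scc[2]=1,scc[3]=?,scc[4]=0,scc[5]=?,scc[6]=?,scc[7]=?,scc[8]=?)
step 3: low=(low[0]=0,low[1]=4,low[2]=1,low[3]=?,low[4]=2,low[5]=?,low[6]=0,low[7]=?,low[8]=?); scc=(scc[0]=?,scc[1]=2,scc[2]=1,scc[3]=?,scc[4]=0,scc[5]=?,scc[6]=?,scc[7]=?,scc[8]=?)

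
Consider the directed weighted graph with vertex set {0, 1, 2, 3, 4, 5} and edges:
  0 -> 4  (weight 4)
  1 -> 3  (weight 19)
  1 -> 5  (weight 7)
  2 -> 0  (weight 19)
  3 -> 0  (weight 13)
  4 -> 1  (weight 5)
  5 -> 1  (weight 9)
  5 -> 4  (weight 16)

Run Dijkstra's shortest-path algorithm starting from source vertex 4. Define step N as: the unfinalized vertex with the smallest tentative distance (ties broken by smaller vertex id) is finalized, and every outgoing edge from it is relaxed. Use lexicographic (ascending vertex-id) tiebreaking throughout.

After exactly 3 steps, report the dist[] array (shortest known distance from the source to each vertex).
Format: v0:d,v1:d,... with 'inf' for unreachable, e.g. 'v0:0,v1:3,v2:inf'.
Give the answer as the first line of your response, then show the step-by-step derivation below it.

v0:inf,v1:5,v2:inf,v3:24,v4:0,v5:12

step 1: dist = v0:inf,v1:5,v2:inf,v3:inf,v4:0,v5:inf
step 2: dist = v0:inf,v1:5,v2:inf,v3:24,v4:0,v5:12
step 3: dist = v0:inf,v1:5,v2:inf,v3:24,v4:0,v5:12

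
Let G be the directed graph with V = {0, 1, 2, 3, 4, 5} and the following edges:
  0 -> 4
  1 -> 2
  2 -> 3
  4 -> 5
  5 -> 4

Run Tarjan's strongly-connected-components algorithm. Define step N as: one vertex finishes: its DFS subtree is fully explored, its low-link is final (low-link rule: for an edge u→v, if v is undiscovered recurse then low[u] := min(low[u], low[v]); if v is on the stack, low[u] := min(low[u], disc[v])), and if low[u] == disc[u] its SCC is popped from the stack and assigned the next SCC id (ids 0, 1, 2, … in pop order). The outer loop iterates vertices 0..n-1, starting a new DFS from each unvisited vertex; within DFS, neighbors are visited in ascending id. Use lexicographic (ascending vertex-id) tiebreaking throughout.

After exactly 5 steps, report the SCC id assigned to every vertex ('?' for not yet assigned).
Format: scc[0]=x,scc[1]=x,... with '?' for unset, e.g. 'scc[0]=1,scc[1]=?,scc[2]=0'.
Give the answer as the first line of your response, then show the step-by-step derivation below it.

scc[0]=1,scc[1]=?,scc[2]=3,scc[3]=2,scc[4]=0,scc[5]=0

step 1: low=(low[0]=0,low[1]=?,low[2]=?,low[3]=?,low[4]=1,low[5]=1); scc=(scc[0]=?,scc[1]=?,scc[2]=?,scc[3]=?,scc[4]=?,scc[5]=?)
step 2: low=(low[0]=0,low[1]=?,low[2]=?,low[3]=?,low[4]=1,low[5]=1); scc=(scc[0]=?,scc[1]=?,scc[2]=?,scc[3]=?,scc[4]=0,scc[5]=0)
step 3: low=(low[0]=0,low[1]=?,low[2]=?,low[3]=?,low[4]=1,low[5]=1); scc=(scc[0]=1,scc[1]=?,scc[2]=?,scc[3]=?,scc[4]=0,scc[5]=0)
step 4: low=(low[0]=0,low[1]=3,low[2]=4,low[3]=5,low[4]=1,low[5]=1); scc=(scc[0]=1,scc[1]=?,scc[2]=?,scc[3]=2,scc[4]=0,scc[5]=0)
step 5: low=(low[0]=0,low[1]=3,low[2]=4,low[3]=5,low[4]=1,low[5]=1); scc=(scc[0]=1,scc[1]=?,scc[2]=3,scc[3]=2,scc[4]=0,scc[5]=0)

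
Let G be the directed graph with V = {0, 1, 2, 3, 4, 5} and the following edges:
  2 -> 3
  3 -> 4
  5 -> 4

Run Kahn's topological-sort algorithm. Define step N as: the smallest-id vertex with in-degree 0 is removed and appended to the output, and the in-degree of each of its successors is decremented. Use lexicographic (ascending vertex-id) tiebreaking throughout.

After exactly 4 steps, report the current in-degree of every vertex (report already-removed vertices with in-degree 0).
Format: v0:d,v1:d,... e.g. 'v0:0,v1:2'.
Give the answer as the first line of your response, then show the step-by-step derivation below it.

v0:0,v1:0,v2:0,v3:0,v4:1,v5:0

step 1: output 0; order=[0]; indeg=(0,0,0,1,2,0)
step 2: output 1; order=[0,1]; indeg=(0,0,0,1,2,0)
step 3: output 2; order=[0,1,2]; indeg=(0,0,0,0,2,0)
step 4: output 3; order=[0,1,2,3]; indeg=(0,0,0,0,1,0)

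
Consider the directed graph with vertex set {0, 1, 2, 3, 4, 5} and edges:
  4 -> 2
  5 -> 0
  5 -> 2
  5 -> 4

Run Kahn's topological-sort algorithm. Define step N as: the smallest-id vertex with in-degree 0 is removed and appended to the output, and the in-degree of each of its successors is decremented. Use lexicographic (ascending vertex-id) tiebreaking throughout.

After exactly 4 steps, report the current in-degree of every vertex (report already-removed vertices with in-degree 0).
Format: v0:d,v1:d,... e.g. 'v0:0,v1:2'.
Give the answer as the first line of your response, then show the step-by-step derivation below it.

v0:0,v1:0,v2:1,v3:0,v4:0,v5:0

step 1: output 1; order=[1]; indeg=(1,0,2,0,1,0)
step 2: output 3; order=[1,3]; indeg=(1,0,2,0,1,0)
step 3: output 5; order=[1,3,5]; indeg=(0,0,1,0,0,0)
step 4: output 0; order=[1,3,5,0]; indeg=(0,0,1,0,0,0)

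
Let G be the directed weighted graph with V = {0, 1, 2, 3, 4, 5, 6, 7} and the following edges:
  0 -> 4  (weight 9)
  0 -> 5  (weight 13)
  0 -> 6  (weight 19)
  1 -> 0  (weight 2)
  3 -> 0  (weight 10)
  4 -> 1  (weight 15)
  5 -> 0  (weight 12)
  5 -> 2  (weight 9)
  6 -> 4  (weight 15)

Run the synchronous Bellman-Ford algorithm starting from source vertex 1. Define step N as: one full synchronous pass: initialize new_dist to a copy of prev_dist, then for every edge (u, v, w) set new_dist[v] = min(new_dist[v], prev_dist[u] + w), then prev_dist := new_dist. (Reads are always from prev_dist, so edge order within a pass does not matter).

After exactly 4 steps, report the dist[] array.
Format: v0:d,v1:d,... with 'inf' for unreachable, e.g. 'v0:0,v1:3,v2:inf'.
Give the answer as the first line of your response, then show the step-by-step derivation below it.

v0:2,v1:0,v2:24,v3:inf,v4:11,v5:15,v6:21,v7:inf

step 1: dist = v0:2,v1:0,v2:inf,v3:inf,v4:inf,v5:inf,v6:inf,v7:inf
step 2: dist = v0:2,v1:0,v2:inf,v3:inf,v4:11,v5:15,v6:21,v7:inf
step 3: dist = v0:2,v1:0,v2:24,v3:inf,v4:11,v5:15,v6:21,v7:inf
step 4: dist = v0:2,v1:0,v2:24,v3:inf,v4:11,v5:15,v6:21,v7:inf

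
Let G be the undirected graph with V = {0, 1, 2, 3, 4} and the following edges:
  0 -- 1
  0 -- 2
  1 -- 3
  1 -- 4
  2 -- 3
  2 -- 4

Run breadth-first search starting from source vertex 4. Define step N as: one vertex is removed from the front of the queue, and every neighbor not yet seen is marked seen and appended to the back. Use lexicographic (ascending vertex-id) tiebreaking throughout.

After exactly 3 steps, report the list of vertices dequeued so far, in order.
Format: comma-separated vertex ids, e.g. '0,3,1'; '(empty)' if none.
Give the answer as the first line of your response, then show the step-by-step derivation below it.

4,1,2

step 1: dequeue 4; queue=[1,2]; order=4
step 2: dequeue 1; queue=[2,0,3]; order=4,1
step 3: dequeue 2; queue=[0,3]; order=4,1,2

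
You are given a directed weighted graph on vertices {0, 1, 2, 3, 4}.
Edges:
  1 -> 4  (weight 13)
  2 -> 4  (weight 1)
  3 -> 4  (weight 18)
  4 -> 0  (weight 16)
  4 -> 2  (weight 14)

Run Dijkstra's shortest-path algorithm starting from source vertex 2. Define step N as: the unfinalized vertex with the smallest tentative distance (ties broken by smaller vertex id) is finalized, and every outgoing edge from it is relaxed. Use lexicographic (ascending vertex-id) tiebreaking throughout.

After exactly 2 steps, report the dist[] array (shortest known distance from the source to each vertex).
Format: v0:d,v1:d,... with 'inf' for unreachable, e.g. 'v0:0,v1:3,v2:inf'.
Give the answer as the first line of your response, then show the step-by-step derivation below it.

v0:17,v1:inf,v2:0,v3:inf,v4:1

step 1: dist = v0:inf,v1:inf,v2:0,v3:inf,v4:1
step 2: dist = v0:17,v1:inf,v2:0,v3:inf,v4:1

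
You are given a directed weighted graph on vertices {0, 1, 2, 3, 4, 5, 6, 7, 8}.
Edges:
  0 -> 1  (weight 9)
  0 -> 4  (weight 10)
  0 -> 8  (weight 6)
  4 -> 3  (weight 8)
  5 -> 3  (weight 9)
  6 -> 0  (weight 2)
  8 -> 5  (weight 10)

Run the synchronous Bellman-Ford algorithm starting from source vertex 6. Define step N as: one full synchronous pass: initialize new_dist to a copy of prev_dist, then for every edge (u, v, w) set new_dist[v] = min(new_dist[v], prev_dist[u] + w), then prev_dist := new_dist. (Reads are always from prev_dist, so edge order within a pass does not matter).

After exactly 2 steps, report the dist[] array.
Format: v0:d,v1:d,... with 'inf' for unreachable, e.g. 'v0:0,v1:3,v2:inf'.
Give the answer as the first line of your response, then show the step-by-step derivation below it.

v0:2,v1:11,v2:inf,v3:inf,v4:12,v5:inf,v6:0,v7:inf,v8:8

step 1: dist = v0:2,v1:inf,v2:inf,v3:inf,v4:inf,v5:inf,v6:0,v7:inf,v8:inf
step 2: dist = v0:2,v1:11,v2:inf,v3:inf,v4:12,v5:inf,v6:0,v7:inf,v8:8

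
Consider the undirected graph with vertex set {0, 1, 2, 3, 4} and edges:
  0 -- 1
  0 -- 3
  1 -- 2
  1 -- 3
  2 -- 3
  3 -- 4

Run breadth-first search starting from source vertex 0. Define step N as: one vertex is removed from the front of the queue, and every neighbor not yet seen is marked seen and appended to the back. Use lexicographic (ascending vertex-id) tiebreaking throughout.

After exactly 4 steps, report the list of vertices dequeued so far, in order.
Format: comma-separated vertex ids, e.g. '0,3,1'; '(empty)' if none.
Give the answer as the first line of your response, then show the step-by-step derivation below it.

0,1,3,2

step 1: dequeue 0; queue=[1,3]; order=0
step 2: dequeue 1; queue=[3,2]; order=0,1
step 3: dequeue 3; queue=[2,4]; order=0,1,3
step 4: dequeue 2; queue=[4]; order=0,1,3,2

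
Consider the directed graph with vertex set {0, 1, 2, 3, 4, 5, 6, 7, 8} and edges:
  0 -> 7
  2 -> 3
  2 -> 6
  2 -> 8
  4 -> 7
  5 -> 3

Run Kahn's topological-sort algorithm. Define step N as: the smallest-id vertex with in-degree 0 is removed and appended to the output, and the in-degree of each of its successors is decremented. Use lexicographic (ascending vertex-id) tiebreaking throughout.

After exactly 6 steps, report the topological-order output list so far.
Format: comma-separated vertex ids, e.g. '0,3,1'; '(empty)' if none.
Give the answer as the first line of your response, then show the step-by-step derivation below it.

0,1,2,4,5,3

step 1: output 0; order=[0]; indeg=(0,0,0,2,0,0,1,1,1)
step 2: output 1; order=[0,1]; indeg=(0,0,0,2,0,0,1,1,1)
step 3: output 2; order=[0,1,2]; indeg=(0,0,0,1,0,0,0,1,0)
step 4: output 4; order=[0,1,2,4]; indeg=(0,0,0,1,0,0,0,0,0)
step 5: output 5; order=[0,1,2,4,5]; indeg=(0,0,0,0,0,0,0,0,0)
step 6: output 3; order=[0,1,2,4,5,3]; indeg=(0,0,0,0,0,0,0,0,0)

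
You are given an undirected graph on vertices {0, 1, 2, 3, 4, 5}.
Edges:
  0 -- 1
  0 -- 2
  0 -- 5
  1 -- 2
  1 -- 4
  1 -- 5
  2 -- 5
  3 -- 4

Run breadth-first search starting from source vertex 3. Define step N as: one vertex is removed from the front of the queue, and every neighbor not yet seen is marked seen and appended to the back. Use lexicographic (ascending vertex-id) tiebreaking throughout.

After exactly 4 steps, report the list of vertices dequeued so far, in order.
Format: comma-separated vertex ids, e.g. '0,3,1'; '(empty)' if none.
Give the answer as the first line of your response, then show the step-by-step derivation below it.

3,4,1,0

step 1: dequeue 3; queue=[4]; order=3
step 2: dequeue 4; queue=[1]; order=3,4
step 3: dequeue 1; queue=[0,2,5]; order=3,4,1
step 4: dequeue 0; queue=[2,5]; order=3,4,1,0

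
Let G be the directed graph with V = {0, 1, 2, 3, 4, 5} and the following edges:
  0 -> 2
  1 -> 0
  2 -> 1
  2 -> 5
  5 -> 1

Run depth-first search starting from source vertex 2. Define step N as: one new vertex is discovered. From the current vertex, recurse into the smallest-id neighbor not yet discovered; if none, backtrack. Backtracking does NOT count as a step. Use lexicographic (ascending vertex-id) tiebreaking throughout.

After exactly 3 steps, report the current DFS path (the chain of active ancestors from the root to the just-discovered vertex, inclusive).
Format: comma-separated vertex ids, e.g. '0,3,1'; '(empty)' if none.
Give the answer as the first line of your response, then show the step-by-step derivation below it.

2,1,0

step 1: discover 2; path=2; order=2
step 2: discover 1; path=2>1; order=2,1
step 3: discover 0; path=2>1>0; order=2,1,0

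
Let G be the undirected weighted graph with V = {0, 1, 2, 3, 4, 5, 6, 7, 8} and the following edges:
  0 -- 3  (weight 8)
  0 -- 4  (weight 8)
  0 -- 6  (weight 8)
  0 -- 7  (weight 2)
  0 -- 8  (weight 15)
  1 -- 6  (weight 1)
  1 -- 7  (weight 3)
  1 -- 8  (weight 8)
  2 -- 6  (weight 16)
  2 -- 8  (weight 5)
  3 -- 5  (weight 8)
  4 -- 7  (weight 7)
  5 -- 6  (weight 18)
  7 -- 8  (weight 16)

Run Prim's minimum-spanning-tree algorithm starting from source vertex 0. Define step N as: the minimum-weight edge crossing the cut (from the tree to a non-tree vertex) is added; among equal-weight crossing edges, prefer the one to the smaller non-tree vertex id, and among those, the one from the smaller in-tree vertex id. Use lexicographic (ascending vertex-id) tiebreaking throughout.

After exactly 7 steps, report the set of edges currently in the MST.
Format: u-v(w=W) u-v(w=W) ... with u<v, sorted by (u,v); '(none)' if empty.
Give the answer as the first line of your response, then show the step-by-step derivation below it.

0-3(w=8) 0-7(w=2) 1-6(w=1) 1-7(w=3) 1-8(w=8) 3-5(w=8) 4-7(w=7)

step 1: add edge 0-7 (w=2); MST = {0-7(w=2)}
step 2: add edge 1-7 (w=3); MST = {0-7(w=2) 1-7(w=3)}
step 3: add edge 1-6 (w=1); MST = {0-7(w=2) 1-6(w=1) 1-7(w=3)}
step 4: add edge 4-7 (w=7); MST = {0-7(w=2) 1-6(w=1) 1-7(w=3) 4-7(w=7)}
step 5: add edge 0-3 (w=8); MST = {0-3(w=8) 0-7(w=2) 1-6(w=1) 1-7(w=3) 4-7(w=7)}
step 6: add edge 3-5 (w=8); MST = {0-3(w=8) 0-7(w=2) 1-6(w=1) 1-7(w=3) 3-5(w=8) 4-7(w=7)}
step 7: add edge 1-8 (w=8); MST = {0-3(w=8) 0-7(w=2) 1-6(w=1) 1-7(w=3) 1-8(w=8) 3-5(w=8) 4-7(w=7)}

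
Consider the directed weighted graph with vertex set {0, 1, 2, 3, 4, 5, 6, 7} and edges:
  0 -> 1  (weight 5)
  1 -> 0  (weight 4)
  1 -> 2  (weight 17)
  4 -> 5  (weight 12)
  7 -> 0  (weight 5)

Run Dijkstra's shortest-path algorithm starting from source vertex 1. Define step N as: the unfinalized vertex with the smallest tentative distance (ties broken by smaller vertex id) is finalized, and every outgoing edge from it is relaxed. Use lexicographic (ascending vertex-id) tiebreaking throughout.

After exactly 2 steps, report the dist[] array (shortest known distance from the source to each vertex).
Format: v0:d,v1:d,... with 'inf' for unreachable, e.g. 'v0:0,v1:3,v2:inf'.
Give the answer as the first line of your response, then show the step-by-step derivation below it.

v0:4,v1:0,v2:17,v3:inf,v4:inf,v5:inf,v6:inf,v7:inf

step 1: dist = v0:4,v1:0,v2:17,v3:inf,v4:inf,v5:inf,v6:inf,v7:inf
step 2: dist = v0:4,v1:0,v2:17,v3:inf,v4:inf,v5:inf,v6:inf,v7:inf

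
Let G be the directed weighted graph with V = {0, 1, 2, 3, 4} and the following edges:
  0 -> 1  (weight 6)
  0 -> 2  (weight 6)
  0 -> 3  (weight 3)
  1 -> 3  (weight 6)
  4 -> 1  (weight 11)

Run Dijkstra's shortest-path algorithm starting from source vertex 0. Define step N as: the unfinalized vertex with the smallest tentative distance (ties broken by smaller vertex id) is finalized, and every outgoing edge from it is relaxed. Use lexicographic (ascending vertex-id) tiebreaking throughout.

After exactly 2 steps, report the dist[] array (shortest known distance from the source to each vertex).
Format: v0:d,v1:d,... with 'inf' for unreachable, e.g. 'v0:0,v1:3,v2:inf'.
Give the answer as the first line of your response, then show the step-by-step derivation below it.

v0:0,v1:6,v2:6,v3:3,v4:inf

step 1: dist = v0:0,v1:6,v2:6,v3:3,v4:inf
step 2: dist = v0:0,v1:6,v2:6,v3:3,v4:inf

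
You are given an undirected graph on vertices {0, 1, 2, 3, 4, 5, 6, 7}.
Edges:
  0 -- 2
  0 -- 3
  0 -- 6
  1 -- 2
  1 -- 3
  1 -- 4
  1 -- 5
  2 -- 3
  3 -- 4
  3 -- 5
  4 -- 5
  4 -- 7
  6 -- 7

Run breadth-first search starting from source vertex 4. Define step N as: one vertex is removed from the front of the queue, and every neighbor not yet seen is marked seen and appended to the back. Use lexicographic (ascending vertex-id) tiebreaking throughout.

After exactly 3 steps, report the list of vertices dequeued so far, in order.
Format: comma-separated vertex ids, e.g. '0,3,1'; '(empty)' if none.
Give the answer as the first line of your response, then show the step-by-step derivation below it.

4,1,3

step 1: dequeue 4; queue=[1,3,5,7]; order=4
step 2: dequeue 1; queue=[3,5,7,2]; order=4,1
step 3: dequeue 3; queue=[5,7,2,0]; order=4,1,3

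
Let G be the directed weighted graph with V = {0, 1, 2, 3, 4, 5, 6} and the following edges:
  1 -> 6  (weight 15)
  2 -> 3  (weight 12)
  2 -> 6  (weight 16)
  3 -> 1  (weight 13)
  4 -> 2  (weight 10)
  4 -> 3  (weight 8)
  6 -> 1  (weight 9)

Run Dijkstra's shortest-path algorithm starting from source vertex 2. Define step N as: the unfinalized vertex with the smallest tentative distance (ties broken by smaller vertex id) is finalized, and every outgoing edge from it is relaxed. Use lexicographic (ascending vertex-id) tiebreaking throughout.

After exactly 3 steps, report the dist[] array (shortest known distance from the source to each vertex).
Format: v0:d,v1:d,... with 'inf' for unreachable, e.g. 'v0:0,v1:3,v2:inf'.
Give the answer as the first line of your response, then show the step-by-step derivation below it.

v0:inf,v1:25,v2:0,v3:12,v4:inf,v5:inf,v6:16

step 1: dist = v0:inf,v1:inf,v2:0,v3:12,v4:inf,v5:inf,v6:16
step 2: dist = v0:inf,v1:25,v2:0,v3:12,v4:inf,v5:inf,v6:16
step 3: dist = v0:inf,v1:25,v2:0,v3:12,v4:inf,v5:inf,v6:16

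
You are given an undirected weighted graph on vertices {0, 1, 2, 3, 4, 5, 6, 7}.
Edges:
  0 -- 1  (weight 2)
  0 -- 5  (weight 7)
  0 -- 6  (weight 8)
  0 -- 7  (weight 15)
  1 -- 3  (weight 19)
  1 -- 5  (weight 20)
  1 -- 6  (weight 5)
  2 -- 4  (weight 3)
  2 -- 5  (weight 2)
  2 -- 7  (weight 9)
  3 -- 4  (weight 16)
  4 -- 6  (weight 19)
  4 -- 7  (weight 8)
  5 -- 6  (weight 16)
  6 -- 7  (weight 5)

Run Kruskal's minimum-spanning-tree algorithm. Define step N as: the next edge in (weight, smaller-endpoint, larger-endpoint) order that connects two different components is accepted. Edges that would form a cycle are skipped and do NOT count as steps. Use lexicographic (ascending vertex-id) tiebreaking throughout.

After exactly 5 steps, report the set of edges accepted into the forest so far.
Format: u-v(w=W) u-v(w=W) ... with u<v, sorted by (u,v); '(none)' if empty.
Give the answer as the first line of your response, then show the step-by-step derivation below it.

0-1(w=2) 1-6(w=5) 2-4(w=3) 2-5(w=2) 6-7(w=5)

step 1: add edge 0-1 (w=2); MST = {0-1(w=2)}
step 2: add edge 2-5 (w=2); MST = {0-1(w=2) 2-5(w=2)}
step 3: add edge 2-4 (w=3); MST = {0-1(w=2) 2-4(w=3) 2-5(w=2)}
step 4: add edge 1-6 (w=5); MST = {0-1(w=2) 1-6(w=5) 2-4(w=3) 2-5(w=2)}
step 5: add edge 6-7 (w=5); MST = {0-1(w=2) 1-6(w=5) 2-4(w=3) 2-5(w=2) 6-7(w=5)}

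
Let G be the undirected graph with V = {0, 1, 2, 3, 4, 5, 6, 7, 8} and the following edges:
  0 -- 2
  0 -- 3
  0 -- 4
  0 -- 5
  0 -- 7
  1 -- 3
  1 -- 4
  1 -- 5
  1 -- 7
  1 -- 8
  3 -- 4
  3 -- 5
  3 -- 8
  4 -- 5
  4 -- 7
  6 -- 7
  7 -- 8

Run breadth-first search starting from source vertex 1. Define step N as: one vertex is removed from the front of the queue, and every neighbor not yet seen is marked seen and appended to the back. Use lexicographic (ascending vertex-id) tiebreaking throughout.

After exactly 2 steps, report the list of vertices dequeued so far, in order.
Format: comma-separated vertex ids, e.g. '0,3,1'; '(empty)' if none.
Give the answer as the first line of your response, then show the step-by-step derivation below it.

1,3

step 1: dequeue 1; queue=[3,4,5,7,8]; order=1
step 2: dequeue 3; queue=[4,5,7,8,0]; order=1,3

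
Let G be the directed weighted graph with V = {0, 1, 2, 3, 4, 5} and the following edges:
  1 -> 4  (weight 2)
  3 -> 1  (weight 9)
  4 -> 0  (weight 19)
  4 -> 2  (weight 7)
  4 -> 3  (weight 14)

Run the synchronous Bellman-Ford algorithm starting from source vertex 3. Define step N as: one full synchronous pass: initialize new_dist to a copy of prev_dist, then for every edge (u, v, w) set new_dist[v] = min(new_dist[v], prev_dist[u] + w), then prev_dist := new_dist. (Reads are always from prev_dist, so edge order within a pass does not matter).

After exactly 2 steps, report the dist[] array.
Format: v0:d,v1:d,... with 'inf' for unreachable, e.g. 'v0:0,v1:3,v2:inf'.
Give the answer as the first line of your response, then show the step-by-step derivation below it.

v0:inf,v1:9,v2:inf,v3:0,v4:11,v5:inf

step 1: dist = v0:inf,v1:9,v2:inf,v3:0,v4:inf,v5:inf
step 2: dist = v0:inf,v1:9,v2:inf,v3:0,v4:11,v5:inf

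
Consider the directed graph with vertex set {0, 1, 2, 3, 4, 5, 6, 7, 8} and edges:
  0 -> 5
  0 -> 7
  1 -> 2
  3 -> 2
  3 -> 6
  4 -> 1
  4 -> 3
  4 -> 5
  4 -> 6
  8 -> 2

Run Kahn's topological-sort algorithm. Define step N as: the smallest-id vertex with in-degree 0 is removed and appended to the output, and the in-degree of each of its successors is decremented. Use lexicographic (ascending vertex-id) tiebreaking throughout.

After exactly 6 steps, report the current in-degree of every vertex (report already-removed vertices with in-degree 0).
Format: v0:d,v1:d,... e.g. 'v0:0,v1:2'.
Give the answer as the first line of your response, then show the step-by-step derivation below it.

v0:0,v1:0,v2:1,v3:0,v4:0,v5:0,v6:0,v7:0,v8:0

step 1: output 0; order=[0]; indeg=(0,1,3,1,0,1,2,0,0)
step 2: output 4; order=[0,4]; indeg=(0,0,3,0,0,0,1,0,0)
step 3: output 1; order=[0,4,1]; indeg=(0,0,2,0,0,0,1,0,0)
step 4: output 3; order=[0,4,1,3]; indeg=(0,0,1,0,0,0,0,0,0)
step 5: output 5; order=[0,4,1,3,5]; indeg=(0,0,1,0,0,0,0,0,0)
step 6: output 6; order=[0,4,1,3,5,6]; indeg=(0,0,1,0,0,0,0,0,0)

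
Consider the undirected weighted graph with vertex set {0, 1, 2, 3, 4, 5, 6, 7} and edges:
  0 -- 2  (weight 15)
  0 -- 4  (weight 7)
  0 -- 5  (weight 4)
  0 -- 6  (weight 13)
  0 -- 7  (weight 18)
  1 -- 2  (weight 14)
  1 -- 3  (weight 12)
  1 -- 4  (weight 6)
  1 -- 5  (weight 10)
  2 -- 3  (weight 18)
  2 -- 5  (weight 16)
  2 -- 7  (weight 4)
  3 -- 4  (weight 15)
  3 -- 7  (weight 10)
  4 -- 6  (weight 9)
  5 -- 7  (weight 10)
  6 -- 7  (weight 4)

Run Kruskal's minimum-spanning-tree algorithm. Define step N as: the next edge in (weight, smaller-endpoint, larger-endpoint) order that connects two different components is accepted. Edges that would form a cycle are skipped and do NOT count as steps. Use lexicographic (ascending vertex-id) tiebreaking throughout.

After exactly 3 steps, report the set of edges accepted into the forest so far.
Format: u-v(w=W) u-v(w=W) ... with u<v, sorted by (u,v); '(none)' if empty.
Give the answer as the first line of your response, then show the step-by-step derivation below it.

0-5(w=4) 2-7(w=4) 6-7(w=4)

step 1: add edge 0-5 (w=4); MST = {0-5(w=4)}
step 2: add edge 2-7 (w=4); MST = {0-5(w=4) 2-7(w=4)}
step 3: add edge 6-7 (w=4); MST = {0-5(w=4) 2-7(w=4) 6-7(w=4)}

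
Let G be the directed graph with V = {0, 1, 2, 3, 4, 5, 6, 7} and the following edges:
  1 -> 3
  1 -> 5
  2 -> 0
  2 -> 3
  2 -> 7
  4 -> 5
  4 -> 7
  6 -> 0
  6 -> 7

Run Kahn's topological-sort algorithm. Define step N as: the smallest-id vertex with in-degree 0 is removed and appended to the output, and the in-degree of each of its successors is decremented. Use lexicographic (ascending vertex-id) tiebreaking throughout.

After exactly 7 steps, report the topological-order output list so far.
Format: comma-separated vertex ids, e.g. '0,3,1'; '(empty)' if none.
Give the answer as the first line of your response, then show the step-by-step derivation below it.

1,2,3,4,5,6,0

step 1: output 1; order=[1]; indeg=(2,0,0,1,0,1,0,3)
step 2: output 2; order=[1,2]; indeg=(1,0,0,0,0,1,0,2)
step 3: output 3; order=[1,2,3]; indeg=(1,0,0,0,0,1,0,2)
step 4: output 4; order=[1,2,3,4]; indeg=(1,0,0,0,0,0,0,1)
step 5: output 5; order=[1,2,3,4,5]; indeg=(1,0,0,0,0,0,0,1)
step 6: output 6; order=[1,2,3,4,5,6]; indeg=(0,0,0,0,0,0,0,0)
step 7: output 0; order=[1,2,3,4,5,6,0]; indeg=(0,0,0,0,0,0,0,0)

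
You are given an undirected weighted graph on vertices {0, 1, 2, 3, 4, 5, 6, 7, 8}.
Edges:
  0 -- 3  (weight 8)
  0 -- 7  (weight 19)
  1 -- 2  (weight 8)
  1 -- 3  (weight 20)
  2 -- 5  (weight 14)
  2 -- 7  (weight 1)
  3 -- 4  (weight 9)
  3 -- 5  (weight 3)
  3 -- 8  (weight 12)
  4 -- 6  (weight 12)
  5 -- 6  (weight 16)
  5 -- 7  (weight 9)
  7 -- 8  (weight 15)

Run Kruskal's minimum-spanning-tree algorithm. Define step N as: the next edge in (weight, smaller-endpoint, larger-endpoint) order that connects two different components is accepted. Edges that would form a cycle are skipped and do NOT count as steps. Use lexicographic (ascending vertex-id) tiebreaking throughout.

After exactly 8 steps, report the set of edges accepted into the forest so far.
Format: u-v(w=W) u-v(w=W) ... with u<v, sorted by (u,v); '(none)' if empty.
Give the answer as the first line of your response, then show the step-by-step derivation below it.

0-3(w=8) 1-2(w=8) 2-7(w=1) 3-4(w=9) 3-5(w=3) 3-8(w=12) 4-6(w=12) 5-7(w=9)

step 1: add edge 2-7 (w=1); MST = {2-7(w=1)}
step 2: add edge 3-5 (w=3); MST = {2-7(w=1) 3-5(w=3)}
step 3: add edge 0-3 (w=8); MST = {0-3(w=8) 2-7(w=1) 3-5(w=3)}
step 4: add edge 1-2 (w=8); MST = {0-3(w=8) 1-2(w=8) 2-7(w=1) 3-5(w=3)}
step 5: add edge 3-4 (w=9); MST = {0-3(w=8) 1-2(w=8) 2-7(w=1) 3-4(w=9) 3-5(w=3)}
step 6: add edge 5-7 (w=9); MST = {0-3(w=8) 1-2(w=8) 2-7(w=1) 3-4(w=9) 3-5(w=3) 5-7(w=9)}
step 7: add edge 3-8 (w=12); MST = {0-3(w=8) 1-2(w=8) 2-7(w=1) 3-4(w=9) 3-5(w=3) 3-8(w=12) 5-7(w=9)}
step 8: add edge 4-6 (w=12); MST = {0-3(w=8) 1-2(w=8) 2-7(w=1) 3-4(w=9) 3-5(w=3) 3-8(w=12) 4-6(w=12) 5-7(w=9)}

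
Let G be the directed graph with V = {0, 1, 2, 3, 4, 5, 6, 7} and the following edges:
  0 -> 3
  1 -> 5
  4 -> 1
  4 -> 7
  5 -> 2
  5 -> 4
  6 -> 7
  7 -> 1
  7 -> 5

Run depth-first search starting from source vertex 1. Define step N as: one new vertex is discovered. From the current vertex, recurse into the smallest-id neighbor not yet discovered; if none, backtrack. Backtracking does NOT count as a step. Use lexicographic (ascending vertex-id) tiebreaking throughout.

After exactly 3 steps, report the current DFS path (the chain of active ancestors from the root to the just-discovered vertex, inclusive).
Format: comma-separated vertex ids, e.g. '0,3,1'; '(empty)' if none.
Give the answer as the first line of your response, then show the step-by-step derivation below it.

1,5,2

step 1: discover 1; path=1; order=1
step 2: discover 5; path=1>5; order=1,5
step 3: discover 2; path=1>5>2; order=1,5,2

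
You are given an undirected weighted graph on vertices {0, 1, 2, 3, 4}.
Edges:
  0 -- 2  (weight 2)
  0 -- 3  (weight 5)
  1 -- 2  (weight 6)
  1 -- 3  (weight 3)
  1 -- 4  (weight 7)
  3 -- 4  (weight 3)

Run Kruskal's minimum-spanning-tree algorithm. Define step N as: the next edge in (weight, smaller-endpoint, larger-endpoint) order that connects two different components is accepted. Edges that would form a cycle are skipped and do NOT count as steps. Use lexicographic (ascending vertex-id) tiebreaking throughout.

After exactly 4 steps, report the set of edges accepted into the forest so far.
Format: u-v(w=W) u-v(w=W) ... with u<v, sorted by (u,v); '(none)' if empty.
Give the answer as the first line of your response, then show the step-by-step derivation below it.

0-2(w=2) 0-3(w=5) 1-3(w=3) 3-4(w=3)

step 1: add edge 0-2 (w=2); MST = {0-2(w=2)}
step 2: add edge 1-3 (w=3); MST = {0-2(w=2) 1-3(w=3)}
step 3: add edge 3-4 (w=3); MST = {0-2(w=2) 1-3(w=3) 3-4(w=3)}
step 4: add edge 0-3 (w=5); MST = {0-2(w=2) 0-3(w=5) 1-3(w=3) 3-4(w=3)}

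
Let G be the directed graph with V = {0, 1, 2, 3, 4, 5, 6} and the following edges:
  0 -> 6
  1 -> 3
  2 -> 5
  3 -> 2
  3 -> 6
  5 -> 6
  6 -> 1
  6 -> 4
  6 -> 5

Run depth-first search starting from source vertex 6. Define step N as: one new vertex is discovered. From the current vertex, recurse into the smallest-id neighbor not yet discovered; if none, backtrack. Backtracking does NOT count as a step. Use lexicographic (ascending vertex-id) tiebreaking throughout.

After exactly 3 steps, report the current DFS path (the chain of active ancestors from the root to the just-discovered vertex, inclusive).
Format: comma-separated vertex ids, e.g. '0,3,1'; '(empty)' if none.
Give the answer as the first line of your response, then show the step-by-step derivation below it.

6,1,3

step 1: discover 6; path=6; order=6
step 2: discover 1; path=6>1; order=6,1
step 3: discover 3; path=6>1>3; order=6,1,3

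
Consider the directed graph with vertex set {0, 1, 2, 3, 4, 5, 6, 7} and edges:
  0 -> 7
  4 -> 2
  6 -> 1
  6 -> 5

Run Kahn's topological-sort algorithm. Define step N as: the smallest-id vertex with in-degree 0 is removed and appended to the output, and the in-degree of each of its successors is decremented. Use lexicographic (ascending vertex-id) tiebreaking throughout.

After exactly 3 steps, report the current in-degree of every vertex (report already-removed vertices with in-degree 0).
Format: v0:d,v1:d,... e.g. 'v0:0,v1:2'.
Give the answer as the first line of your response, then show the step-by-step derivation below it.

v0:0,v1:1,v2:0,v3:0,v4:0,v5:1,v6:0,v7:0

step 1: output 0; order=[0]; indeg=(0,1,1,0,0,1,0,0)
step 2: output 3; order=[0,3]; indeg=(0,1,1,0,0,1,0,0)
step 3: output 4; order=[0,3,4]; indeg=(0,1,0,0,0,1,0,0)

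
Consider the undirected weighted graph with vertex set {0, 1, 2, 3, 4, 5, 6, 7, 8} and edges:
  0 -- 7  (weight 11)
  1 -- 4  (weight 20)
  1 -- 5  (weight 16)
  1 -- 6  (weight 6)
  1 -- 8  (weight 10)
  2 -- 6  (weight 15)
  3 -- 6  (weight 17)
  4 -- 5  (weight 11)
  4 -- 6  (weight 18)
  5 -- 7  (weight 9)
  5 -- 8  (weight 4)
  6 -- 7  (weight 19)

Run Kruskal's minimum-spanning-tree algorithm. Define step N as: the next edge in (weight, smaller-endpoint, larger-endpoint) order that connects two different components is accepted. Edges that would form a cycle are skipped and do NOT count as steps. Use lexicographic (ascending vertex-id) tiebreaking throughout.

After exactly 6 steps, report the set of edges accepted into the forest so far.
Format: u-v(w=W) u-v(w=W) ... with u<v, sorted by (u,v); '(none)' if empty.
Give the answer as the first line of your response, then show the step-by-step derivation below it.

0-7(w=11) 1-6(w=6) 1-8(w=10) 4-5(w=11) 5-7(w=9) 5-8(w=4)

step 1: add edge 5-8 (w=4); MST = {5-8(w=4)}
step 2: add edge 1-6 (w=6); MST = {1-6(w=6) 5-8(w=4)}
step 3: add edge 5-7 (w=9); MST = {1-6(w=6) 5-7(w=9) 5-8(w=4)}
step 4: add edge 1-8 (w=10); MST = {1-6(w=6) 1-8(w=10) 5-7(w=9) 5-8(w=4)}
step 5: add edge 0-7 (w=11); MST = {0-7(w=11) 1-6(w=6) 1-8(w=10) 5-7(w=9) 5-8(w=4)}
step 6: add edge 4-5 (w=11); MST = {0-7(w=11) 1-6(w=6) 1-8(w=10) 4-5(w=11) 5-7(w=9) 5-8(w=4)}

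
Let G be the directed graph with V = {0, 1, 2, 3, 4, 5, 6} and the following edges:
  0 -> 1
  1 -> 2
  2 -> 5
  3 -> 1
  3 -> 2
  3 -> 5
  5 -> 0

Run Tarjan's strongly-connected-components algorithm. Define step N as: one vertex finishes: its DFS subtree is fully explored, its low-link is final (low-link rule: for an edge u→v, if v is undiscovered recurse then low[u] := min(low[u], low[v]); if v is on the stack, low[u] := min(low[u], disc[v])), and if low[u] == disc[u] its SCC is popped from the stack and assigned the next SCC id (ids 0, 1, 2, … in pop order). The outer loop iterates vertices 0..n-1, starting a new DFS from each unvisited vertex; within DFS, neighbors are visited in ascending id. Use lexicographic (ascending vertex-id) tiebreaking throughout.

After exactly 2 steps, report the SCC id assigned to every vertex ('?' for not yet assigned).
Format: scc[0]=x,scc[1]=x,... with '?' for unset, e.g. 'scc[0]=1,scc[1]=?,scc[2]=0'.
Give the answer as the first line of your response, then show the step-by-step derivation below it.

scc[0]=?,scc[1]=?,scc[2]=?,scc[3]=?,scc[4]=?,scc[5]=?,scc[6]=?

step 1: low=(low[0]=0,low[1]=1,low[2]=2,low[3]=?,low[4]=?,low[5]=0,low[6]=?); scc=(scc[0]=?,scc[1]=?,scc[2]=?,scc[3]=?,scc[4]=?,scc[5]=?,scc[6]=?)
step 2: low=(low[0]=0,low[1]=1,low[2]=0,low[3]=?,low[4]=?,low[5]=0,low[6]=?); scc=(scc[0]=?,scc[1]=?,scc[2]=?,scc[3]=?,scc[4]=?,scc[5]=?,scc[6]=?)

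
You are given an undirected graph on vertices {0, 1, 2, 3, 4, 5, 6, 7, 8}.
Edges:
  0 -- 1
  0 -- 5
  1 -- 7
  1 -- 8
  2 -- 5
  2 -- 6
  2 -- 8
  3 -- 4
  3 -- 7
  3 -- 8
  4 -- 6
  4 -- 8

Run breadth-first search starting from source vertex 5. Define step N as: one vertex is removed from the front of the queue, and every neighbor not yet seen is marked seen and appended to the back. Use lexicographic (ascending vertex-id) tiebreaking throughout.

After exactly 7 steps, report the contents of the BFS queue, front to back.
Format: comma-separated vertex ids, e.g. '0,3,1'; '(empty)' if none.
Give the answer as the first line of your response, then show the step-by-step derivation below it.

4,3

step 1: dequeue 5; queue=[0,2]; order=5
step 2: dequeue 0; queue=[2,1]; order=5,0
step 3: dequeue 2; queue=[1,6,8]; order=5,0,2
step 4: dequeue 1; queue=[6,8,7]; order=5,0,2,1
step 5: dequeue 6; queue=[8,7,4]; order=5,0,2,1,6
step 6: dequeue 8; queue=[7,4,3]; order=5,0,2,1,6,8
step 7: dequeue 7; queue=[4,3]; order=5,0,2,1,6,8,7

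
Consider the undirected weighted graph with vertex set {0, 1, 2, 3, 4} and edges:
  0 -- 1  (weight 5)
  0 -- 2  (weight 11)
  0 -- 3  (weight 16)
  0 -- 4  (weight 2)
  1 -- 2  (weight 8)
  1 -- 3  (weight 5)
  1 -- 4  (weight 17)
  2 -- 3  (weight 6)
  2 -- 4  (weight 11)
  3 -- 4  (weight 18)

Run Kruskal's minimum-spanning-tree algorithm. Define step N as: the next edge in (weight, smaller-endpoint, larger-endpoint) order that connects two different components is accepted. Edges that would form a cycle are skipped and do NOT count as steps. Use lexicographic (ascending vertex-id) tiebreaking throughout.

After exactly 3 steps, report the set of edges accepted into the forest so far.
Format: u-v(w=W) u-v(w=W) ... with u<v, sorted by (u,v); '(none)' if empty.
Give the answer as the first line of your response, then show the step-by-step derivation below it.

0-1(w=5) 0-4(w=2) 1-3(w=5)

step 1: add edge 0-4 (w=2); MST = {0-4(w=2)}
step 2: add edge 0-1 (w=5); MST = {0-1(w=5) 0-4(w=2)}
step 3: add edge 1-3 (w=5); MST = {0-1(w=5) 0-4(w=2) 1-3(w=5)}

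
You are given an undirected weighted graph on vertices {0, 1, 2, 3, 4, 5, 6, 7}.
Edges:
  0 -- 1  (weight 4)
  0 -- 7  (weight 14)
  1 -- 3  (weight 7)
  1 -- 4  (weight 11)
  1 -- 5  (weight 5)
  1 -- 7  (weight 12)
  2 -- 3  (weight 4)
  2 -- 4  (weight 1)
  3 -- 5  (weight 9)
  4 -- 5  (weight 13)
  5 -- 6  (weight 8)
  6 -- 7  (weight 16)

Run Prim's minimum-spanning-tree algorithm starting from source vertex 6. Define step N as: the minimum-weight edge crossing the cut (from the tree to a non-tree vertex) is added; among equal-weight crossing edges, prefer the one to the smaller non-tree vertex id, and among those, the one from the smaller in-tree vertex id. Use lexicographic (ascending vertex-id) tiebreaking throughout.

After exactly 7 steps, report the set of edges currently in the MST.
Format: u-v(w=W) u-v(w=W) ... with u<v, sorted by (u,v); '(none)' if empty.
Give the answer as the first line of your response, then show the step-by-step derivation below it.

0-1(w=4) 1-3(w=7) 1-5(w=5) 1-7(w=12) 2-3(w=4) 2-4(w=1) 5-6(w=8)

step 1: add edge 5-6 (w=8); MST = {5-6(w=8)}
step 2: add edge 1-5 (w=5); MST = {1-5(w=5) 5-6(w=8)}
step 3: add edge 0-1 (w=4); MST = {0-1(w=4) 1-5(w=5) 5-6(w=8)}
step 4: add edge 1-3 (w=7); MST = {0-1(w=4) 1-3(w=7) 1-5(w=5) 5-6(w=8)}
step 5: add edge 2-3 (w=4); MST = {0-1(w=4) 1-3(w=7) 1-5(w=5) 2-3(w=4) 5-6(w=8)}
step 6: add edge 2-4 (w=1); MST = {0-1(w=4) 1-3(w=7) 1-5(w=5) 2-3(w=4) 2-4(w=1) 5-6(w=8)}
step 7: add edge 1-7 (w=12); MST = {0-1(w=4) 1-3(w=7) 1-5(w=5) 1-7(w=12) 2-3(w=4) 2-4(w=1) 5-6(w=8)}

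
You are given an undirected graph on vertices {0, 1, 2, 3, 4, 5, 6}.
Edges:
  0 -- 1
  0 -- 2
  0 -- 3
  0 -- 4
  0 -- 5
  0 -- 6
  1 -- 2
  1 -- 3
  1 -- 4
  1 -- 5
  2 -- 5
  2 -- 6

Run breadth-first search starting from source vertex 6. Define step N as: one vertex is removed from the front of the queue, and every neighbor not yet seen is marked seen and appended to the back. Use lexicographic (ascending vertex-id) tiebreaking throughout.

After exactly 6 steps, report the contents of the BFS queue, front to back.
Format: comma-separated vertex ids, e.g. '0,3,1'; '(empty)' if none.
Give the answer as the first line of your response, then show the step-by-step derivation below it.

5

step 1: dequeue 6; queue=[0,2]; order=6
step 2: dequeue 0; queue=[2,1,3,4,5]; order=6,0
step 3: dequeue 2; queue=[1,3,4,5]; order=6,0,2
step 4: dequeue 1; queue=[3,4,5]; order=6,0,2,1
step 5: dequeue 3; queue=[4,5]; order=6,0,2,1,3
step 6: dequeue 4; queue=[5]; order=6,0,2,1,3,4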